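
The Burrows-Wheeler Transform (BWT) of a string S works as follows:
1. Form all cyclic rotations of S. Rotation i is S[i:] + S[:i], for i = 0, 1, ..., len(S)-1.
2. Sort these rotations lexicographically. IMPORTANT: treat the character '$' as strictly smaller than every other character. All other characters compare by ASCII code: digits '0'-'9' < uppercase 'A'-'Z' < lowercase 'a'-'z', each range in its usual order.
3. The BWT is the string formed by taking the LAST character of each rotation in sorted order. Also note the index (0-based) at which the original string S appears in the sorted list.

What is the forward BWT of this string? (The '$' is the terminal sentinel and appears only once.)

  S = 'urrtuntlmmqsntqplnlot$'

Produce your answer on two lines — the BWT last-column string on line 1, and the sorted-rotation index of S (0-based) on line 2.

Answer: ttpnlmluslqtmurqonnrt$
21

Derivation:
All 22 rotations (rotation i = S[i:]+S[:i]):
  rot[0] = urrtuntlmmqsntqplnlot$
  rot[1] = rrtuntlmmqsntqplnlot$u
  rot[2] = rtuntlmmqsntqplnlot$ur
  rot[3] = tuntlmmqsntqplnlot$urr
  rot[4] = untlmmqsntqplnlot$urrt
  rot[5] = ntlmmqsntqplnlot$urrtu
  rot[6] = tlmmqsntqplnlot$urrtun
  rot[7] = lmmqsntqplnlot$urrtunt
  rot[8] = mmqsntqplnlot$urrtuntl
  rot[9] = mqsntqplnlot$urrtuntlm
  rot[10] = qsntqplnlot$urrtuntlmm
  rot[11] = sntqplnlot$urrtuntlmmq
  rot[12] = ntqplnlot$urrtuntlmmqs
  rot[13] = tqplnlot$urrtuntlmmqsn
  rot[14] = qplnlot$urrtuntlmmqsnt
  rot[15] = plnlot$urrtuntlmmqsntq
  rot[16] = lnlot$urrtuntlmmqsntqp
  rot[17] = nlot$urrtuntlmmqsntqpl
  rot[18] = lot$urrtuntlmmqsntqpln
  rot[19] = ot$urrtuntlmmqsntqplnl
  rot[20] = t$urrtuntlmmqsntqplnlo
  rot[21] = $urrtuntlmmqsntqplnlot
Sorted (with $ < everything):
  sorted[0] = $urrtuntlmmqsntqplnlot  (last char: 't')
  sorted[1] = lmmqsntqplnlot$urrtunt  (last char: 't')
  sorted[2] = lnlot$urrtuntlmmqsntqp  (last char: 'p')
  sorted[3] = lot$urrtuntlmmqsntqpln  (last char: 'n')
  sorted[4] = mmqsntqplnlot$urrtuntl  (last char: 'l')
  sorted[5] = mqsntqplnlot$urrtuntlm  (last char: 'm')
  sorted[6] = nlot$urrtuntlmmqsntqpl  (last char: 'l')
  sorted[7] = ntlmmqsntqplnlot$urrtu  (last char: 'u')
  sorted[8] = ntqplnlot$urrtuntlmmqs  (last char: 's')
  sorted[9] = ot$urrtuntlmmqsntqplnl  (last char: 'l')
  sorted[10] = plnlot$urrtuntlmmqsntq  (last char: 'q')
  sorted[11] = qplnlot$urrtuntlmmqsnt  (last char: 't')
  sorted[12] = qsntqplnlot$urrtuntlmm  (last char: 'm')
  sorted[13] = rrtuntlmmqsntqplnlot$u  (last char: 'u')
  sorted[14] = rtuntlmmqsntqplnlot$ur  (last char: 'r')
  sorted[15] = sntqplnlot$urrtuntlmmq  (last char: 'q')
  sorted[16] = t$urrtuntlmmqsntqplnlo  (last char: 'o')
  sorted[17] = tlmmqsntqplnlot$urrtun  (last char: 'n')
  sorted[18] = tqplnlot$urrtuntlmmqsn  (last char: 'n')
  sorted[19] = tuntlmmqsntqplnlot$urr  (last char: 'r')
  sorted[20] = untlmmqsntqplnlot$urrt  (last char: 't')
  sorted[21] = urrtuntlmmqsntqplnlot$  (last char: '$')
Last column: ttpnlmluslqtmurqonnrt$
Original string S is at sorted index 21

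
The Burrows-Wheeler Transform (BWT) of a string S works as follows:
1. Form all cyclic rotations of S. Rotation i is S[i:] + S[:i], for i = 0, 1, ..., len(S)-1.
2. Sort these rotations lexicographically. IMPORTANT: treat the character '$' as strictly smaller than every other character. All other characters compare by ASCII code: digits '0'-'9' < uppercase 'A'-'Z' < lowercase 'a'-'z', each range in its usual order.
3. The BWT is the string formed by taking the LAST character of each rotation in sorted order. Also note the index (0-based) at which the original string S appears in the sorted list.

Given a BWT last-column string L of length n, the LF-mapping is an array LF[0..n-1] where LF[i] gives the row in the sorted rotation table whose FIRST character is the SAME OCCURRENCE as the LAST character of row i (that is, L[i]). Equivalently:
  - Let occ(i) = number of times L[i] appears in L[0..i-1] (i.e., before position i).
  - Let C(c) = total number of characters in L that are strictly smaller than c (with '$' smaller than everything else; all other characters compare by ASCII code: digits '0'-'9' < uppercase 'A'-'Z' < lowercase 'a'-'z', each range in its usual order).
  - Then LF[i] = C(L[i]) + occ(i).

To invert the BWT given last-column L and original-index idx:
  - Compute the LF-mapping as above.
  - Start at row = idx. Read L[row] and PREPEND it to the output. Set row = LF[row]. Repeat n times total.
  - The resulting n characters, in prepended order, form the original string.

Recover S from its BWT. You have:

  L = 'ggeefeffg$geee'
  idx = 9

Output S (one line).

LF mapping: 10 11 1 2 7 3 8 9 12 0 13 4 5 6
Walk LF starting at row 9, prepending L[row]:
  step 1: row=9, L[9]='$', prepend. Next row=LF[9]=0
  step 2: row=0, L[0]='g', prepend. Next row=LF[0]=10
  step 3: row=10, L[10]='g', prepend. Next row=LF[10]=13
  step 4: row=13, L[13]='e', prepend. Next row=LF[13]=6
  step 5: row=6, L[6]='f', prepend. Next row=LF[6]=8
  step 6: row=8, L[8]='g', prepend. Next row=LF[8]=12
  step 7: row=12, L[12]='e', prepend. Next row=LF[12]=5
  step 8: row=5, L[5]='e', prepend. Next row=LF[5]=3
  step 9: row=3, L[3]='e', prepend. Next row=LF[3]=2
  step 10: row=2, L[2]='e', prepend. Next row=LF[2]=1
  step 11: row=1, L[1]='g', prepend. Next row=LF[1]=11
  step 12: row=11, L[11]='e', prepend. Next row=LF[11]=4
  step 13: row=4, L[4]='f', prepend. Next row=LF[4]=7
  step 14: row=7, L[7]='f', prepend. Next row=LF[7]=9
Reversed output: ffegeeeegfegg$

Answer: ffegeeeegfegg$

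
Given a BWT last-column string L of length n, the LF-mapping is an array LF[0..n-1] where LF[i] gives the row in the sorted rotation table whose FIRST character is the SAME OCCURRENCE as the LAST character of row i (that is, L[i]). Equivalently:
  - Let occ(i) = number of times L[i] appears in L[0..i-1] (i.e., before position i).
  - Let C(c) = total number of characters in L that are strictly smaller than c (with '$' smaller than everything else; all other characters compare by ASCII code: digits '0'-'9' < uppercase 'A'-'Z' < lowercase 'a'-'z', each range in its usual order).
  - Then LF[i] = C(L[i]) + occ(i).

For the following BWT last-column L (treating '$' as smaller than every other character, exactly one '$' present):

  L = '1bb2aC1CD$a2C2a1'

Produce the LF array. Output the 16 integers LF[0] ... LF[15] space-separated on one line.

Char counts: '$':1, '1':3, '2':3, 'C':3, 'D':1, 'a':3, 'b':2
C (first-col start): C('$')=0, C('1')=1, C('2')=4, C('C')=7, C('D')=10, C('a')=11, C('b')=14
L[0]='1': occ=0, LF[0]=C('1')+0=1+0=1
L[1]='b': occ=0, LF[1]=C('b')+0=14+0=14
L[2]='b': occ=1, LF[2]=C('b')+1=14+1=15
L[3]='2': occ=0, LF[3]=C('2')+0=4+0=4
L[4]='a': occ=0, LF[4]=C('a')+0=11+0=11
L[5]='C': occ=0, LF[5]=C('C')+0=7+0=7
L[6]='1': occ=1, LF[6]=C('1')+1=1+1=2
L[7]='C': occ=1, LF[7]=C('C')+1=7+1=8
L[8]='D': occ=0, LF[8]=C('D')+0=10+0=10
L[9]='$': occ=0, LF[9]=C('$')+0=0+0=0
L[10]='a': occ=1, LF[10]=C('a')+1=11+1=12
L[11]='2': occ=1, LF[11]=C('2')+1=4+1=5
L[12]='C': occ=2, LF[12]=C('C')+2=7+2=9
L[13]='2': occ=2, LF[13]=C('2')+2=4+2=6
L[14]='a': occ=2, LF[14]=C('a')+2=11+2=13
L[15]='1': occ=2, LF[15]=C('1')+2=1+2=3

Answer: 1 14 15 4 11 7 2 8 10 0 12 5 9 6 13 3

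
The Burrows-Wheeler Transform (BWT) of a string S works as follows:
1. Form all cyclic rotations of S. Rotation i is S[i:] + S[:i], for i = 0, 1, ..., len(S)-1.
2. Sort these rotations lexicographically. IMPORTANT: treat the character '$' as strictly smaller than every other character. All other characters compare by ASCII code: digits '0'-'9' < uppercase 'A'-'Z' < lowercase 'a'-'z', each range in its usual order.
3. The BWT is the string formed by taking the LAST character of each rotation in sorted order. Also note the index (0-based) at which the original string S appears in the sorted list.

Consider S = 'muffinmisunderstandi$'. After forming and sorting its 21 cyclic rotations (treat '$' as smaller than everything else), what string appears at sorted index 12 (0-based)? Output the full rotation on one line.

Answer: nderstandi$muffinmisu

Derivation:
All 21 rotations (rotation i = S[i:]+S[:i]):
  rot[0] = muffinmisunderstandi$
  rot[1] = uffinmisunderstandi$m
  rot[2] = ffinmisunderstandi$mu
  rot[3] = finmisunderstandi$muf
  rot[4] = inmisunderstandi$muff
  rot[5] = nmisunderstandi$muffi
  rot[6] = misunderstandi$muffin
  rot[7] = isunderstandi$muffinm
  rot[8] = sunderstandi$muffinmi
  rot[9] = understandi$muffinmis
  rot[10] = nderstandi$muffinmisu
  rot[11] = derstandi$muffinmisun
  rot[12] = erstandi$muffinmisund
  rot[13] = rstandi$muffinmisunde
  rot[14] = standi$muffinmisunder
  rot[15] = tandi$muffinmisunders
  rot[16] = andi$muffinmisunderst
  rot[17] = ndi$muffinmisundersta
  rot[18] = di$muffinmisunderstan
  rot[19] = i$muffinmisunderstand
  rot[20] = $muffinmisunderstandi
Sorted (with $ < everything):
  sorted[0] = $muffinmisunderstandi
  sorted[1] = andi$muffinmisunderst
  sorted[2] = derstandi$muffinmisun
  sorted[3] = di$muffinmisunderstan
  sorted[4] = erstandi$muffinmisund
  sorted[5] = ffinmisunderstandi$mu
  sorted[6] = finmisunderstandi$muf
  sorted[7] = i$muffinmisunderstand
  sorted[8] = inmisunderstandi$muff
  sorted[9] = isunderstandi$muffinm
  sorted[10] = misunderstandi$muffin
  sorted[11] = muffinmisunderstandi$
  sorted[12] = nderstandi$muffinmisu
  sorted[13] = ndi$muffinmisundersta
  sorted[14] = nmisunderstandi$muffi
  sorted[15] = rstandi$muffinmisunde
  sorted[16] = standi$muffinmisunder
  sorted[17] = sunderstandi$muffinmi
  sorted[18] = tandi$muffinmisunders
  sorted[19] = uffinmisunderstandi$m
  sorted[20] = understandi$muffinmis
sorted[12] = nderstandi$muffinmisu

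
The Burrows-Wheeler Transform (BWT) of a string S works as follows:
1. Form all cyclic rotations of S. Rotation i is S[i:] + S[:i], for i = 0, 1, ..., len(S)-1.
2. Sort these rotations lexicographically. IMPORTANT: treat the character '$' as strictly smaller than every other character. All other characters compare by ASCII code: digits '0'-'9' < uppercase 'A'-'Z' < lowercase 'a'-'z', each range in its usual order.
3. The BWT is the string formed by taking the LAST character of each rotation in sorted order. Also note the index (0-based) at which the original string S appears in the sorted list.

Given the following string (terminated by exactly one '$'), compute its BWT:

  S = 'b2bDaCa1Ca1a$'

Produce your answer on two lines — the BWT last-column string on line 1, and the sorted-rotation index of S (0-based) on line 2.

All 13 rotations (rotation i = S[i:]+S[:i]):
  rot[0] = b2bDaCa1Ca1a$
  rot[1] = 2bDaCa1Ca1a$b
  rot[2] = bDaCa1Ca1a$b2
  rot[3] = DaCa1Ca1a$b2b
  rot[4] = aCa1Ca1a$b2bD
  rot[5] = Ca1Ca1a$b2bDa
  rot[6] = a1Ca1a$b2bDaC
  rot[7] = 1Ca1a$b2bDaCa
  rot[8] = Ca1a$b2bDaCa1
  rot[9] = a1a$b2bDaCa1C
  rot[10] = 1a$b2bDaCa1Ca
  rot[11] = a$b2bDaCa1Ca1
  rot[12] = $b2bDaCa1Ca1a
Sorted (with $ < everything):
  sorted[0] = $b2bDaCa1Ca1a  (last char: 'a')
  sorted[1] = 1Ca1a$b2bDaCa  (last char: 'a')
  sorted[2] = 1a$b2bDaCa1Ca  (last char: 'a')
  sorted[3] = 2bDaCa1Ca1a$b  (last char: 'b')
  sorted[4] = Ca1Ca1a$b2bDa  (last char: 'a')
  sorted[5] = Ca1a$b2bDaCa1  (last char: '1')
  sorted[6] = DaCa1Ca1a$b2b  (last char: 'b')
  sorted[7] = a$b2bDaCa1Ca1  (last char: '1')
  sorted[8] = a1Ca1a$b2bDaC  (last char: 'C')
  sorted[9] = a1a$b2bDaCa1C  (last char: 'C')
  sorted[10] = aCa1Ca1a$b2bD  (last char: 'D')
  sorted[11] = b2bDaCa1Ca1a$  (last char: '$')
  sorted[12] = bDaCa1Ca1a$b2  (last char: '2')
Last column: aaaba1b1CCD$2
Original string S is at sorted index 11

Answer: aaaba1b1CCD$2
11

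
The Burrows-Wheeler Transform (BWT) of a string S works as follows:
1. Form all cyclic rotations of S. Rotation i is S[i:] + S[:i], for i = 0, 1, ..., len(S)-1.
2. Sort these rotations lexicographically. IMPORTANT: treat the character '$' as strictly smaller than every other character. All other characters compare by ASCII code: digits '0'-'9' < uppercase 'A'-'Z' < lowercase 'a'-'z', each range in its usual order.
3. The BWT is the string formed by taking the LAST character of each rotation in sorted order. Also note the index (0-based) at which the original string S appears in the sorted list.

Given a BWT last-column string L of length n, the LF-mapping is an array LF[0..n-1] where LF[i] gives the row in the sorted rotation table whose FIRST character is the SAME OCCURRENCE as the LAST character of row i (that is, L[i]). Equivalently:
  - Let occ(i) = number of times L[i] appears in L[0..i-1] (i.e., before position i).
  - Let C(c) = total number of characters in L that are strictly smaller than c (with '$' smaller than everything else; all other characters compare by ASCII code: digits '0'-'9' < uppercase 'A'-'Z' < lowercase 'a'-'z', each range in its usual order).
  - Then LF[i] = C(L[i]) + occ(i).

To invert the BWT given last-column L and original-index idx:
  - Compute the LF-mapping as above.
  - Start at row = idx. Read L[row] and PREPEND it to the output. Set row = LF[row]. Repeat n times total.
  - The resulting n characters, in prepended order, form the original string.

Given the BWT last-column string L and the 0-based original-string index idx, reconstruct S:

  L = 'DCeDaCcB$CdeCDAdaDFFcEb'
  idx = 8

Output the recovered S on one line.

Answer: DCAaCCDFdDcCFcdabeEeBD$

Derivation:
LF mapping: 7 3 21 8 14 4 17 2 0 5 19 22 6 9 1 20 15 10 12 13 18 11 16
Walk LF starting at row 8, prepending L[row]:
  step 1: row=8, L[8]='$', prepend. Next row=LF[8]=0
  step 2: row=0, L[0]='D', prepend. Next row=LF[0]=7
  step 3: row=7, L[7]='B', prepend. Next row=LF[7]=2
  step 4: row=2, L[2]='e', prepend. Next row=LF[2]=21
  step 5: row=21, L[21]='E', prepend. Next row=LF[21]=11
  step 6: row=11, L[11]='e', prepend. Next row=LF[11]=22
  step 7: row=22, L[22]='b', prepend. Next row=LF[22]=16
  step 8: row=16, L[16]='a', prepend. Next row=LF[16]=15
  step 9: row=15, L[15]='d', prepend. Next row=LF[15]=20
  step 10: row=20, L[20]='c', prepend. Next row=LF[20]=18
  step 11: row=18, L[18]='F', prepend. Next row=LF[18]=12
  step 12: row=12, L[12]='C', prepend. Next row=LF[12]=6
  step 13: row=6, L[6]='c', prepend. Next row=LF[6]=17
  step 14: row=17, L[17]='D', prepend. Next row=LF[17]=10
  step 15: row=10, L[10]='d', prepend. Next row=LF[10]=19
  step 16: row=19, L[19]='F', prepend. Next row=LF[19]=13
  step 17: row=13, L[13]='D', prepend. Next row=LF[13]=9
  step 18: row=9, L[9]='C', prepend. Next row=LF[9]=5
  step 19: row=5, L[5]='C', prepend. Next row=LF[5]=4
  step 20: row=4, L[4]='a', prepend. Next row=LF[4]=14
  step 21: row=14, L[14]='A', prepend. Next row=LF[14]=1
  step 22: row=1, L[1]='C', prepend. Next row=LF[1]=3
  step 23: row=3, L[3]='D', prepend. Next row=LF[3]=8
Reversed output: DCAaCCDFdDcCFcdabeEeBD$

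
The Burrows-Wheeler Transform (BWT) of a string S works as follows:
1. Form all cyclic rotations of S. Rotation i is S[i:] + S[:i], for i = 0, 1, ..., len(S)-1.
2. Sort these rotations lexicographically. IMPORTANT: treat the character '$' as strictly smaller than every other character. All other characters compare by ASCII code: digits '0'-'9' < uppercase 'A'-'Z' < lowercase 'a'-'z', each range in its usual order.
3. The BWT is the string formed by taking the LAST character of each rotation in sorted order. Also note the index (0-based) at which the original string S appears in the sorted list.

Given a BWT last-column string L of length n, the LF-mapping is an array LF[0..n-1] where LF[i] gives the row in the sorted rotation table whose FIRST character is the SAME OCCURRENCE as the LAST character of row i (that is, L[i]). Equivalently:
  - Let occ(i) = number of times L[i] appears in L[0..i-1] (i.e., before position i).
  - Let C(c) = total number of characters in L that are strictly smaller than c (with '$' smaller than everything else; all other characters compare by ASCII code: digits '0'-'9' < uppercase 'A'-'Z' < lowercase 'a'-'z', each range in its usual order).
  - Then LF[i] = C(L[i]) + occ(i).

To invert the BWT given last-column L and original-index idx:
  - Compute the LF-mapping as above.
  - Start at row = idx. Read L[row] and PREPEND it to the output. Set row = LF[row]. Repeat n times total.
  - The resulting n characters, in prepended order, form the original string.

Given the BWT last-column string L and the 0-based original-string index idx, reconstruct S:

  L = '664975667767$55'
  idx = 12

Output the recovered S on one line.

LF mapping: 5 6 1 14 10 2 7 8 11 12 9 13 0 3 4
Walk LF starting at row 12, prepending L[row]:
  step 1: row=12, L[12]='$', prepend. Next row=LF[12]=0
  step 2: row=0, L[0]='6', prepend. Next row=LF[0]=5
  step 3: row=5, L[5]='5', prepend. Next row=LF[5]=2
  step 4: row=2, L[2]='4', prepend. Next row=LF[2]=1
  step 5: row=1, L[1]='6', prepend. Next row=LF[1]=6
  step 6: row=6, L[6]='6', prepend. Next row=LF[6]=7
  step 7: row=7, L[7]='6', prepend. Next row=LF[7]=8
  step 8: row=8, L[8]='7', prepend. Next row=LF[8]=11
  step 9: row=11, L[11]='7', prepend. Next row=LF[11]=13
  step 10: row=13, L[13]='5', prepend. Next row=LF[13]=3
  step 11: row=3, L[3]='9', prepend. Next row=LF[3]=14
  step 12: row=14, L[14]='5', prepend. Next row=LF[14]=4
  step 13: row=4, L[4]='7', prepend. Next row=LF[4]=10
  step 14: row=10, L[10]='6', prepend. Next row=LF[10]=9
  step 15: row=9, L[9]='7', prepend. Next row=LF[9]=12
Reversed output: 76759577666456$

Answer: 76759577666456$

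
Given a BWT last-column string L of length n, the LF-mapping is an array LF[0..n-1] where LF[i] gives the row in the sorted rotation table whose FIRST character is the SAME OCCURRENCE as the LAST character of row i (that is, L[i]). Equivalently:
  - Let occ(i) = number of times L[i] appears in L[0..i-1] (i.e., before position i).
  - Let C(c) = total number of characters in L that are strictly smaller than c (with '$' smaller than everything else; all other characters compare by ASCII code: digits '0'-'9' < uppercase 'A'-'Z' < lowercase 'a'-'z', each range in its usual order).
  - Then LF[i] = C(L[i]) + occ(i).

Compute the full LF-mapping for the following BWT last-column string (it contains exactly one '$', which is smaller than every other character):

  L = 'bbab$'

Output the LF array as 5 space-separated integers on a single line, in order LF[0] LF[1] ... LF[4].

Answer: 2 3 1 4 0

Derivation:
Char counts: '$':1, 'a':1, 'b':3
C (first-col start): C('$')=0, C('a')=1, C('b')=2
L[0]='b': occ=0, LF[0]=C('b')+0=2+0=2
L[1]='b': occ=1, LF[1]=C('b')+1=2+1=3
L[2]='a': occ=0, LF[2]=C('a')+0=1+0=1
L[3]='b': occ=2, LF[3]=C('b')+2=2+2=4
L[4]='$': occ=0, LF[4]=C('$')+0=0+0=0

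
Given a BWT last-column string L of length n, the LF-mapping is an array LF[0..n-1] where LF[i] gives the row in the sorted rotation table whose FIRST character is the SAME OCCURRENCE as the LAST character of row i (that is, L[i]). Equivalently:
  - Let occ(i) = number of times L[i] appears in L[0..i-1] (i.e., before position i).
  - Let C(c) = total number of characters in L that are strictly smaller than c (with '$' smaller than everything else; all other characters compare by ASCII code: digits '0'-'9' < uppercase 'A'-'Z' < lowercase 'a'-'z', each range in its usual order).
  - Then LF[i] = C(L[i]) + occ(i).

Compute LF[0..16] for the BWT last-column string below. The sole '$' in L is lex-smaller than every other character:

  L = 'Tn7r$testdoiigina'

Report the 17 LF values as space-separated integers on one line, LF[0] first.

Char counts: '$':1, '7':1, 'T':1, 'a':1, 'd':1, 'e':1, 'g':1, 'i':3, 'n':2, 'o':1, 'r':1, 's':1, 't':2
C (first-col start): C('$')=0, C('7')=1, C('T')=2, C('a')=3, C('d')=4, C('e')=5, C('g')=6, C('i')=7, C('n')=10, C('o')=12, C('r')=13, C('s')=14, C('t')=15
L[0]='T': occ=0, LF[0]=C('T')+0=2+0=2
L[1]='n': occ=0, LF[1]=C('n')+0=10+0=10
L[2]='7': occ=0, LF[2]=C('7')+0=1+0=1
L[3]='r': occ=0, LF[3]=C('r')+0=13+0=13
L[4]='$': occ=0, LF[4]=C('$')+0=0+0=0
L[5]='t': occ=0, LF[5]=C('t')+0=15+0=15
L[6]='e': occ=0, LF[6]=C('e')+0=5+0=5
L[7]='s': occ=0, LF[7]=C('s')+0=14+0=14
L[8]='t': occ=1, LF[8]=C('t')+1=15+1=16
L[9]='d': occ=0, LF[9]=C('d')+0=4+0=4
L[10]='o': occ=0, LF[10]=C('o')+0=12+0=12
L[11]='i': occ=0, LF[11]=C('i')+0=7+0=7
L[12]='i': occ=1, LF[12]=C('i')+1=7+1=8
L[13]='g': occ=0, LF[13]=C('g')+0=6+0=6
L[14]='i': occ=2, LF[14]=C('i')+2=7+2=9
L[15]='n': occ=1, LF[15]=C('n')+1=10+1=11
L[16]='a': occ=0, LF[16]=C('a')+0=3+0=3

Answer: 2 10 1 13 0 15 5 14 16 4 12 7 8 6 9 11 3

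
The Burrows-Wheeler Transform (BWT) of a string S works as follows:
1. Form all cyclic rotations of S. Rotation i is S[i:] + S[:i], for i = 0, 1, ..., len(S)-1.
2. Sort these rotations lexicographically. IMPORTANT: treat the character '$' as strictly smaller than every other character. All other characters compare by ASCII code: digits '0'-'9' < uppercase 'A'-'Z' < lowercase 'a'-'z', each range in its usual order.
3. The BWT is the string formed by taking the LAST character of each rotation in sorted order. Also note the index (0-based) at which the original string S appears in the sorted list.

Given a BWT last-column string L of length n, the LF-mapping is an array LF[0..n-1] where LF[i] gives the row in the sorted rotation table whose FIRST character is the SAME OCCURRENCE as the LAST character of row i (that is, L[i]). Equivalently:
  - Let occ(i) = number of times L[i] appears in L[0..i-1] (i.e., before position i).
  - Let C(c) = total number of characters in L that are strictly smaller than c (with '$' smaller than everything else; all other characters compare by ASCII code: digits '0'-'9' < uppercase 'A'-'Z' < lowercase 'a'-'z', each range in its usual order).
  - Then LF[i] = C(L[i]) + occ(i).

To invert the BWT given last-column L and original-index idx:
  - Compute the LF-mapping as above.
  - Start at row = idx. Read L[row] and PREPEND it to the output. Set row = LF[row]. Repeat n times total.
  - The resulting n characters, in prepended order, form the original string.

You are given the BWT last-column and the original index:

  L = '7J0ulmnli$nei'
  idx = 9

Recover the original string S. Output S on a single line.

LF mapping: 2 3 1 12 7 9 10 8 5 0 11 4 6
Walk LF starting at row 9, prepending L[row]:
  step 1: row=9, L[9]='$', prepend. Next row=LF[9]=0
  step 2: row=0, L[0]='7', prepend. Next row=LF[0]=2
  step 3: row=2, L[2]='0', prepend. Next row=LF[2]=1
  step 4: row=1, L[1]='J', prepend. Next row=LF[1]=3
  step 5: row=3, L[3]='u', prepend. Next row=LF[3]=12
  step 6: row=12, L[12]='i', prepend. Next row=LF[12]=6
  step 7: row=6, L[6]='n', prepend. Next row=LF[6]=10
  step 8: row=10, L[10]='n', prepend. Next row=LF[10]=11
  step 9: row=11, L[11]='e', prepend. Next row=LF[11]=4
  step 10: row=4, L[4]='l', prepend. Next row=LF[4]=7
  step 11: row=7, L[7]='l', prepend. Next row=LF[7]=8
  step 12: row=8, L[8]='i', prepend. Next row=LF[8]=5
  step 13: row=5, L[5]='m', prepend. Next row=LF[5]=9
Reversed output: millenniuJ07$

Answer: millenniuJ07$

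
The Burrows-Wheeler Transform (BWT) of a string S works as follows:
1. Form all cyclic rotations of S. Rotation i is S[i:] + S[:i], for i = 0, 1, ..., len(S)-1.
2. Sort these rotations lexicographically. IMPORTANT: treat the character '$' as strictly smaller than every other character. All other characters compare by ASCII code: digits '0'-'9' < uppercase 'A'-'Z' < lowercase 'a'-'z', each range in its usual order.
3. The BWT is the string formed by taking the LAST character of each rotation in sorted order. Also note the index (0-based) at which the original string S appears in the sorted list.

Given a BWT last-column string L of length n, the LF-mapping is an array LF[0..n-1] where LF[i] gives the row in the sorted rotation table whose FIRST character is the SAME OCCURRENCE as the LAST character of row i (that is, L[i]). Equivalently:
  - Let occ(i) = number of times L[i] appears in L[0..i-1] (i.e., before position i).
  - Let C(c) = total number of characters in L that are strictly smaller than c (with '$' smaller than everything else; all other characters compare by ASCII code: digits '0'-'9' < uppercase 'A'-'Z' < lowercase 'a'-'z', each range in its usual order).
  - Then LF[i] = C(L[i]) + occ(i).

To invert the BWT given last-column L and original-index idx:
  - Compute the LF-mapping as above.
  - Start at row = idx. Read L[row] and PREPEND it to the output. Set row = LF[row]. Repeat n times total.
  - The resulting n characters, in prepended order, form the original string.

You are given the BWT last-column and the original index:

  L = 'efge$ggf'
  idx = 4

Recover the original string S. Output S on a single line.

Answer: fgggefe$

Derivation:
LF mapping: 1 3 5 2 0 6 7 4
Walk LF starting at row 4, prepending L[row]:
  step 1: row=4, L[4]='$', prepend. Next row=LF[4]=0
  step 2: row=0, L[0]='e', prepend. Next row=LF[0]=1
  step 3: row=1, L[1]='f', prepend. Next row=LF[1]=3
  step 4: row=3, L[3]='e', prepend. Next row=LF[3]=2
  step 5: row=2, L[2]='g', prepend. Next row=LF[2]=5
  step 6: row=5, L[5]='g', prepend. Next row=LF[5]=6
  step 7: row=6, L[6]='g', prepend. Next row=LF[6]=7
  step 8: row=7, L[7]='f', prepend. Next row=LF[7]=4
Reversed output: fgggefe$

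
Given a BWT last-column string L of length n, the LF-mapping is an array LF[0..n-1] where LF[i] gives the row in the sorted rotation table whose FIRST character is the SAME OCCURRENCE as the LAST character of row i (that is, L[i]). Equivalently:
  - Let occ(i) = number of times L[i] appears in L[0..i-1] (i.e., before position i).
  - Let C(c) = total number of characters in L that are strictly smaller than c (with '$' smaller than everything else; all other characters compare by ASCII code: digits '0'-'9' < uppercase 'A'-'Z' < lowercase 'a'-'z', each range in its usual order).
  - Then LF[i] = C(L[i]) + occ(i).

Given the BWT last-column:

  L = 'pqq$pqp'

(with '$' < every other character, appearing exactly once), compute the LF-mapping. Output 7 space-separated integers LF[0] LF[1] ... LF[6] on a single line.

Char counts: '$':1, 'p':3, 'q':3
C (first-col start): C('$')=0, C('p')=1, C('q')=4
L[0]='p': occ=0, LF[0]=C('p')+0=1+0=1
L[1]='q': occ=0, LF[1]=C('q')+0=4+0=4
L[2]='q': occ=1, LF[2]=C('q')+1=4+1=5
L[3]='$': occ=0, LF[3]=C('$')+0=0+0=0
L[4]='p': occ=1, LF[4]=C('p')+1=1+1=2
L[5]='q': occ=2, LF[5]=C('q')+2=4+2=6
L[6]='p': occ=2, LF[6]=C('p')+2=1+2=3

Answer: 1 4 5 0 2 6 3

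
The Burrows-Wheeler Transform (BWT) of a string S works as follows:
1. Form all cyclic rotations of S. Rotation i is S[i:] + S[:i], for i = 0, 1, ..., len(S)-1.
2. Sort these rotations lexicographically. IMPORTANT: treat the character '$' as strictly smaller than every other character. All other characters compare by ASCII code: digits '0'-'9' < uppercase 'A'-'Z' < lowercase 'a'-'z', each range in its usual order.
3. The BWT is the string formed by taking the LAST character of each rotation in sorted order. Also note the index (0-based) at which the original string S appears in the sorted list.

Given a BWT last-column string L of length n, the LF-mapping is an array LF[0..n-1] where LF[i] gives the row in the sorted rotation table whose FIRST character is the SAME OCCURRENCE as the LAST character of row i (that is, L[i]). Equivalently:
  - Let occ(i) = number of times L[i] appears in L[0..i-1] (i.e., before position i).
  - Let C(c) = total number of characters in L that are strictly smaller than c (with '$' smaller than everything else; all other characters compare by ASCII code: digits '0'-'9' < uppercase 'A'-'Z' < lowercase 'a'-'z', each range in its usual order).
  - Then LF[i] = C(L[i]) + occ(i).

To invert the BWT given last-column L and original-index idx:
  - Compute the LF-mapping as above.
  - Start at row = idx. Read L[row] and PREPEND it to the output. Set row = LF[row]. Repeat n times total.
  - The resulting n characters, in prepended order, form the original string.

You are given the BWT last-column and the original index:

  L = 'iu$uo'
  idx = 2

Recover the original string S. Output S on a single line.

LF mapping: 1 3 0 4 2
Walk LF starting at row 2, prepending L[row]:
  step 1: row=2, L[2]='$', prepend. Next row=LF[2]=0
  step 2: row=0, L[0]='i', prepend. Next row=LF[0]=1
  step 3: row=1, L[1]='u', prepend. Next row=LF[1]=3
  step 4: row=3, L[3]='u', prepend. Next row=LF[3]=4
  step 5: row=4, L[4]='o', prepend. Next row=LF[4]=2
Reversed output: ouui$

Answer: ouui$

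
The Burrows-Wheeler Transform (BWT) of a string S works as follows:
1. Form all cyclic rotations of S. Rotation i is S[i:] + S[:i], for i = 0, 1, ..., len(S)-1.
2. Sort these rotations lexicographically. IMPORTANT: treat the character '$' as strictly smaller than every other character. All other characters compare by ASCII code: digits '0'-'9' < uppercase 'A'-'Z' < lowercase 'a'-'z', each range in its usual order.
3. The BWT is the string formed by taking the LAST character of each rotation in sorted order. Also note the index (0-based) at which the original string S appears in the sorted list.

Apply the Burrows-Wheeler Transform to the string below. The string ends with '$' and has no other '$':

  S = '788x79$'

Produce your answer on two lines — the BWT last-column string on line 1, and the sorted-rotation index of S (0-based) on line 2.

Answer: 9$x7878
1

Derivation:
All 7 rotations (rotation i = S[i:]+S[:i]):
  rot[0] = 788x79$
  rot[1] = 88x79$7
  rot[2] = 8x79$78
  rot[3] = x79$788
  rot[4] = 79$788x
  rot[5] = 9$788x7
  rot[6] = $788x79
Sorted (with $ < everything):
  sorted[0] = $788x79  (last char: '9')
  sorted[1] = 788x79$  (last char: '$')
  sorted[2] = 79$788x  (last char: 'x')
  sorted[3] = 88x79$7  (last char: '7')
  sorted[4] = 8x79$78  (last char: '8')
  sorted[5] = 9$788x7  (last char: '7')
  sorted[6] = x79$788  (last char: '8')
Last column: 9$x7878
Original string S is at sorted index 1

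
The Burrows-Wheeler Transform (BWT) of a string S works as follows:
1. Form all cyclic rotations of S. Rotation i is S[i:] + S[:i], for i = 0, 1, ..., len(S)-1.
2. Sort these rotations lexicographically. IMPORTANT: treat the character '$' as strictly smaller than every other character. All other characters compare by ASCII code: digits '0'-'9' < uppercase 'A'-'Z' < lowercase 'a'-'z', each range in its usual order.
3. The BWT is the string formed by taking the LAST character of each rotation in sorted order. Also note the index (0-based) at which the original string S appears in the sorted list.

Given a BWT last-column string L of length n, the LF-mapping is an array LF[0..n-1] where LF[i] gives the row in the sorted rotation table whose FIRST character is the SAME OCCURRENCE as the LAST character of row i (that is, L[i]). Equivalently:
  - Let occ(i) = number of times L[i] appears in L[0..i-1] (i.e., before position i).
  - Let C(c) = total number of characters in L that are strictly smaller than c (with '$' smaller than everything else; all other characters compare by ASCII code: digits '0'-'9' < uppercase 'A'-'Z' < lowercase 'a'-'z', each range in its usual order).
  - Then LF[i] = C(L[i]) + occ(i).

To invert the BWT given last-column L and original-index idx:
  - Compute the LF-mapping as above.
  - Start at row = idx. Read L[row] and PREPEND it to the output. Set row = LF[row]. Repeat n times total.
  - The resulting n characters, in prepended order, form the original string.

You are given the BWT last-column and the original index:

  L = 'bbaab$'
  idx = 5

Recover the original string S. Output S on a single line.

LF mapping: 3 4 1 2 5 0
Walk LF starting at row 5, prepending L[row]:
  step 1: row=5, L[5]='$', prepend. Next row=LF[5]=0
  step 2: row=0, L[0]='b', prepend. Next row=LF[0]=3
  step 3: row=3, L[3]='a', prepend. Next row=LF[3]=2
  step 4: row=2, L[2]='a', prepend. Next row=LF[2]=1
  step 5: row=1, L[1]='b', prepend. Next row=LF[1]=4
  step 6: row=4, L[4]='b', prepend. Next row=LF[4]=5
Reversed output: bbaab$

Answer: bbaab$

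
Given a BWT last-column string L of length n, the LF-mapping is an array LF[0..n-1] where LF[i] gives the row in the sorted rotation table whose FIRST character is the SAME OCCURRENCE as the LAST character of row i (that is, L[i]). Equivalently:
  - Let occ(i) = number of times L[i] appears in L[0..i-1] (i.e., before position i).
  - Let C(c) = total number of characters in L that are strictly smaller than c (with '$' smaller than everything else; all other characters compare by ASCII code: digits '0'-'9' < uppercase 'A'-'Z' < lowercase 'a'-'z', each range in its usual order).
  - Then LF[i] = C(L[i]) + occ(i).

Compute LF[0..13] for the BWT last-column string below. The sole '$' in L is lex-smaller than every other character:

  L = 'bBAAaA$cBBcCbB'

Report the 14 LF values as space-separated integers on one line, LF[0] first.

Char counts: '$':1, 'A':3, 'B':4, 'C':1, 'a':1, 'b':2, 'c':2
C (first-col start): C('$')=0, C('A')=1, C('B')=4, C('C')=8, C('a')=9, C('b')=10, C('c')=12
L[0]='b': occ=0, LF[0]=C('b')+0=10+0=10
L[1]='B': occ=0, LF[1]=C('B')+0=4+0=4
L[2]='A': occ=0, LF[2]=C('A')+0=1+0=1
L[3]='A': occ=1, LF[3]=C('A')+1=1+1=2
L[4]='a': occ=0, LF[4]=C('a')+0=9+0=9
L[5]='A': occ=2, LF[5]=C('A')+2=1+2=3
L[6]='$': occ=0, LF[6]=C('$')+0=0+0=0
L[7]='c': occ=0, LF[7]=C('c')+0=12+0=12
L[8]='B': occ=1, LF[8]=C('B')+1=4+1=5
L[9]='B': occ=2, LF[9]=C('B')+2=4+2=6
L[10]='c': occ=1, LF[10]=C('c')+1=12+1=13
L[11]='C': occ=0, LF[11]=C('C')+0=8+0=8
L[12]='b': occ=1, LF[12]=C('b')+1=10+1=11
L[13]='B': occ=3, LF[13]=C('B')+3=4+3=7

Answer: 10 4 1 2 9 3 0 12 5 6 13 8 11 7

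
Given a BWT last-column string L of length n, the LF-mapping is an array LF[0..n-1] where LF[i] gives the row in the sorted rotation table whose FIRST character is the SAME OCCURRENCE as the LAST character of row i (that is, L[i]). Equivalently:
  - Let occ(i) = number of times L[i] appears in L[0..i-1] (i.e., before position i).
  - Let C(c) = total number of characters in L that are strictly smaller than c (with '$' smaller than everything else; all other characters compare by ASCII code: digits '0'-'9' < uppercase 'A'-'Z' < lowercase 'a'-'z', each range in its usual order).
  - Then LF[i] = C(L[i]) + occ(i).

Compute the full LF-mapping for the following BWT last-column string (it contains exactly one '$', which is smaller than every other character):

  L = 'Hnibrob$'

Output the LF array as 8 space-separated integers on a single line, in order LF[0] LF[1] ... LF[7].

Char counts: '$':1, 'H':1, 'b':2, 'i':1, 'n':1, 'o':1, 'r':1
C (first-col start): C('$')=0, C('H')=1, C('b')=2, C('i')=4, C('n')=5, C('o')=6, C('r')=7
L[0]='H': occ=0, LF[0]=C('H')+0=1+0=1
L[1]='n': occ=0, LF[1]=C('n')+0=5+0=5
L[2]='i': occ=0, LF[2]=C('i')+0=4+0=4
L[3]='b': occ=0, LF[3]=C('b')+0=2+0=2
L[4]='r': occ=0, LF[4]=C('r')+0=7+0=7
L[5]='o': occ=0, LF[5]=C('o')+0=6+0=6
L[6]='b': occ=1, LF[6]=C('b')+1=2+1=3
L[7]='$': occ=0, LF[7]=C('$')+0=0+0=0

Answer: 1 5 4 2 7 6 3 0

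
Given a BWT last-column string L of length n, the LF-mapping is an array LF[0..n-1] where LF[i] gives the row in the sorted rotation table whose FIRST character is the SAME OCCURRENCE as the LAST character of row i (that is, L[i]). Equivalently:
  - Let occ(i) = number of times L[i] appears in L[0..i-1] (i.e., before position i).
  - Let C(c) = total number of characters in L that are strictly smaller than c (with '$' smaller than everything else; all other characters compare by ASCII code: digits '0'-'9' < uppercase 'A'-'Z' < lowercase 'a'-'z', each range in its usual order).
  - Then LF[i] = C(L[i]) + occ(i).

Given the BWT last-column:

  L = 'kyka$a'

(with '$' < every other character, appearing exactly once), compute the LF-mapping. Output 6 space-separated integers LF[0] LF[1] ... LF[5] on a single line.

Answer: 3 5 4 1 0 2

Derivation:
Char counts: '$':1, 'a':2, 'k':2, 'y':1
C (first-col start): C('$')=0, C('a')=1, C('k')=3, C('y')=5
L[0]='k': occ=0, LF[0]=C('k')+0=3+0=3
L[1]='y': occ=0, LF[1]=C('y')+0=5+0=5
L[2]='k': occ=1, LF[2]=C('k')+1=3+1=4
L[3]='a': occ=0, LF[3]=C('a')+0=1+0=1
L[4]='$': occ=0, LF[4]=C('$')+0=0+0=0
L[5]='a': occ=1, LF[5]=C('a')+1=1+1=2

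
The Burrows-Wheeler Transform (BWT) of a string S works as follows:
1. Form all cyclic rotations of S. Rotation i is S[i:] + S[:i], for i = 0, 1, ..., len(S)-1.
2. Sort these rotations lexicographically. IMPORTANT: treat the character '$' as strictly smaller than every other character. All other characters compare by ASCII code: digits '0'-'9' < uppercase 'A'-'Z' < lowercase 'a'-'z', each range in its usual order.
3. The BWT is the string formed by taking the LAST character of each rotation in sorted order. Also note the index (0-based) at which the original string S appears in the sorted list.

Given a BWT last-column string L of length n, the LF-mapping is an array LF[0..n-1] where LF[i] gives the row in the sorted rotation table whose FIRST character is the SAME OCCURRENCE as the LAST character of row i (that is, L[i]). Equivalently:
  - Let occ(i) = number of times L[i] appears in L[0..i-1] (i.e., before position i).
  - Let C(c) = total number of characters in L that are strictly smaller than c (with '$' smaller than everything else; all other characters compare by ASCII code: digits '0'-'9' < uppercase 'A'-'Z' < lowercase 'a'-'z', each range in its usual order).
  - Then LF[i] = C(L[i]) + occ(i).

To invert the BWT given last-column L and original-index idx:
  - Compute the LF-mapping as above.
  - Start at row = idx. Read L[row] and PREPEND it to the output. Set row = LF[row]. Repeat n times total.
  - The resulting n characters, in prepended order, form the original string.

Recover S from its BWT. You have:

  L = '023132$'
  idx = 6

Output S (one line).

LF mapping: 1 3 5 2 6 4 0
Walk LF starting at row 6, prepending L[row]:
  step 1: row=6, L[6]='$', prepend. Next row=LF[6]=0
  step 2: row=0, L[0]='0', prepend. Next row=LF[0]=1
  step 3: row=1, L[1]='2', prepend. Next row=LF[1]=3
  step 4: row=3, L[3]='1', prepend. Next row=LF[3]=2
  step 5: row=2, L[2]='3', prepend. Next row=LF[2]=5
  step 6: row=5, L[5]='2', prepend. Next row=LF[5]=4
  step 7: row=4, L[4]='3', prepend. Next row=LF[4]=6
Reversed output: 323120$

Answer: 323120$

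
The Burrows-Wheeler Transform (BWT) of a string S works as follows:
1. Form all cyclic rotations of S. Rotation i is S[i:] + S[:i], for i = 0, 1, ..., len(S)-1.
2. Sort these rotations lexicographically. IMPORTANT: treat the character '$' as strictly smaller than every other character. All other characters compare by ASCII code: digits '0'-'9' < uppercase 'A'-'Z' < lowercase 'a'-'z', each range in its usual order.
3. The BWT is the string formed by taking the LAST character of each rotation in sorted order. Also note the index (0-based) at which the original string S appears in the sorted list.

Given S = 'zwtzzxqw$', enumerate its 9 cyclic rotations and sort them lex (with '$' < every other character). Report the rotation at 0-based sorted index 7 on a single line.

All 9 rotations (rotation i = S[i:]+S[:i]):
  rot[0] = zwtzzxqw$
  rot[1] = wtzzxqw$z
  rot[2] = tzzxqw$zw
  rot[3] = zzxqw$zwt
  rot[4] = zxqw$zwtz
  rot[5] = xqw$zwtzz
  rot[6] = qw$zwtzzx
  rot[7] = w$zwtzzxq
  rot[8] = $zwtzzxqw
Sorted (with $ < everything):
  sorted[0] = $zwtzzxqw
  sorted[1] = qw$zwtzzx
  sorted[2] = tzzxqw$zw
  sorted[3] = w$zwtzzxq
  sorted[4] = wtzzxqw$z
  sorted[5] = xqw$zwtzz
  sorted[6] = zwtzzxqw$
  sorted[7] = zxqw$zwtz
  sorted[8] = zzxqw$zwt
sorted[7] = zxqw$zwtz

Answer: zxqw$zwtz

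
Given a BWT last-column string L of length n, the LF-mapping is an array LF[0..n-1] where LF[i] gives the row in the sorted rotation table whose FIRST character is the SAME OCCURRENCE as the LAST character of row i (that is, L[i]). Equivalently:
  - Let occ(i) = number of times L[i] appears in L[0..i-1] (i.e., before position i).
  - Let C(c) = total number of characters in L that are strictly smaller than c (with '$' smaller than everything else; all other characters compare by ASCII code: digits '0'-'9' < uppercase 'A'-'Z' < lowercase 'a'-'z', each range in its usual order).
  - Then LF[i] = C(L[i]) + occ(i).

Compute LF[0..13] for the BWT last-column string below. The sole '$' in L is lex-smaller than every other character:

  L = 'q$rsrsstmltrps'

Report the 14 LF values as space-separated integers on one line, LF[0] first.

Answer: 4 0 5 8 6 9 10 12 2 1 13 7 3 11

Derivation:
Char counts: '$':1, 'l':1, 'm':1, 'p':1, 'q':1, 'r':3, 's':4, 't':2
C (first-col start): C('$')=0, C('l')=1, C('m')=2, C('p')=3, C('q')=4, C('r')=5, C('s')=8, C('t')=12
L[0]='q': occ=0, LF[0]=C('q')+0=4+0=4
L[1]='$': occ=0, LF[1]=C('$')+0=0+0=0
L[2]='r': occ=0, LF[2]=C('r')+0=5+0=5
L[3]='s': occ=0, LF[3]=C('s')+0=8+0=8
L[4]='r': occ=1, LF[4]=C('r')+1=5+1=6
L[5]='s': occ=1, LF[5]=C('s')+1=8+1=9
L[6]='s': occ=2, LF[6]=C('s')+2=8+2=10
L[7]='t': occ=0, LF[7]=C('t')+0=12+0=12
L[8]='m': occ=0, LF[8]=C('m')+0=2+0=2
L[9]='l': occ=0, LF[9]=C('l')+0=1+0=1
L[10]='t': occ=1, LF[10]=C('t')+1=12+1=13
L[11]='r': occ=2, LF[11]=C('r')+2=5+2=7
L[12]='p': occ=0, LF[12]=C('p')+0=3+0=3
L[13]='s': occ=3, LF[13]=C('s')+3=8+3=11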